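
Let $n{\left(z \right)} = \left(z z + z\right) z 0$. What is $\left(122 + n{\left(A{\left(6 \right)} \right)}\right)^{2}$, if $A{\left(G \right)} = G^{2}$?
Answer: $14884$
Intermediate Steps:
$n{\left(z \right)} = 0$ ($n{\left(z \right)} = \left(z^{2} + z\right) z 0 = \left(z + z^{2}\right) z 0 = z \left(z + z^{2}\right) 0 = 0$)
$\left(122 + n{\left(A{\left(6 \right)} \right)}\right)^{2} = \left(122 + 0\right)^{2} = 122^{2} = 14884$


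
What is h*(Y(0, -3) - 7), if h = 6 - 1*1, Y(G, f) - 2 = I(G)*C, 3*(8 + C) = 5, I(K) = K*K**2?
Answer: -25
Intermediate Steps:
I(K) = K**3
C = -19/3 (C = -8 + (1/3)*5 = -8 + 5/3 = -19/3 ≈ -6.3333)
Y(G, f) = 2 - 19*G**3/3 (Y(G, f) = 2 + G**3*(-19/3) = 2 - 19*G**3/3)
h = 5 (h = 6 - 1 = 5)
h*(Y(0, -3) - 7) = 5*((2 - 19/3*0**3) - 7) = 5*((2 - 19/3*0) - 7) = 5*((2 + 0) - 7) = 5*(2 - 7) = 5*(-5) = -25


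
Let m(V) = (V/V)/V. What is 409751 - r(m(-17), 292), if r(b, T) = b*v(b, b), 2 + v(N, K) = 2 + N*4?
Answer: 118418035/289 ≈ 4.0975e+5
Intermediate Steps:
m(V) = 1/V
v(N, K) = 4*N (v(N, K) = -2 + (2 + N*4) = -2 + (2 + 4*N) = 4*N)
r(b, T) = 4*b**2 (r(b, T) = b*(4*b) = 4*b**2)
409751 - r(m(-17), 292) = 409751 - 4*(1/(-17))**2 = 409751 - 4*(-1/17)**2 = 409751 - 4/289 = 118418035/289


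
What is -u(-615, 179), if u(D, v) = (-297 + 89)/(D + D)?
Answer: -104/615 ≈ -0.16911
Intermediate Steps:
u(D, v) = -104/D (u(D, v) = -208*1/(2*D) = -104/D)
-u(-615, 179) = -(-104)/(-615) = -(-104)*(-1)/615 = -1*104/615 = -104/615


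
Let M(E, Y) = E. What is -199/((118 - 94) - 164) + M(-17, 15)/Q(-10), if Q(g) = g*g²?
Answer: 10069/7000 ≈ 1.4384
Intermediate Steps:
Q(g) = g³
-199/((118 - 94) - 164) + M(-17, 15)/Q(-10) = -199/((118 - 94) - 164) - 17/((-10)³) = -199/(24 - 164) - 17/(-1000) = -199/(-140) - 17*(-1/1000) = -199*(-1/140) + 17/1000 = 199/140 + 17/1000 = 10069/7000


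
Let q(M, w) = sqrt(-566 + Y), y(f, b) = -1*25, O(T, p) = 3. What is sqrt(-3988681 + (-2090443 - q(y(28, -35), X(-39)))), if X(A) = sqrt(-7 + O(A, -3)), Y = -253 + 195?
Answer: 2*sqrt(-1519781 - I*sqrt(39)) ≈ 0.0050657 - 2465.6*I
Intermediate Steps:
Y = -58
X(A) = 2*I (X(A) = sqrt(-7 + 3) = sqrt(-4) = 2*I)
y(f, b) = -25
q(M, w) = 4*I*sqrt(39) (q(M, w) = sqrt(-566 - 58) = sqrt(-624) = 4*I*sqrt(39))
sqrt(-3988681 + (-2090443 - q(y(28, -35), X(-39)))) = sqrt(-3988681 + (-2090443 - 4*I*sqrt(39))) = sqrt(-6079124 - 4*I*sqrt(39))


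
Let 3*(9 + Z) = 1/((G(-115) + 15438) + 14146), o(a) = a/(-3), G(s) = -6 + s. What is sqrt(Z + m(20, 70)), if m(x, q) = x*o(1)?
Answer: 2*I*sqrt(3399931990)/29463 ≈ 3.9581*I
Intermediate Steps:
o(a) = -a/3 (o(a) = a*(-1/3) = -a/3)
m(x, q) = -x/3 (m(x, q) = x*(-1/3*1) = x*(-1/3) = -x/3)
Z = -795500/88389 (Z = -9 + 1/(3*(((-6 - 115) + 15438) + 14146)) = -9 + 1/(3*((-121 + 15438) + 14146)) = -9 + 1/(3*(15317 + 14146)) = -9 + (1/3)/29463 = -9 + (1/3)*(1/29463) = -9 + 1/88389 = -795500/88389 ≈ -9.0000)
sqrt(Z + m(20, 70)) = sqrt(-795500/88389 - 1/3*20) = sqrt(-795500/88389 - 20/3) = sqrt(-1384760/88389) = 2*I*sqrt(3399931990)/29463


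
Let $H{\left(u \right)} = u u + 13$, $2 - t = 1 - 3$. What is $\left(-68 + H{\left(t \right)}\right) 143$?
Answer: $-5577$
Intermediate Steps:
$t = 4$ ($t = 2 - \left(1 - 3\right) = 2 - -2 = 2 + 2 = 4$)
$H{\left(u \right)} = 13 + u^{2}$ ($H{\left(u \right)} = u^{2} + 13 = 13 + u^{2}$)
$\left(-68 + H{\left(t \right)}\right) 143 = \left(-68 + \left(13 + 4^{2}\right)\right) 143 = \left(-68 + \left(13 + 16\right)\right) 143 = \left(-68 + 29\right) 143 = \left(-39\right) 143 = -5577$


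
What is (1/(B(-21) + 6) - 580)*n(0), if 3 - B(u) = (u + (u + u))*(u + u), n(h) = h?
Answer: 0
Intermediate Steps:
B(u) = 3 - 6*u**2 (B(u) = 3 - (u + (u + u))*(u + u) = 3 - (u + 2*u)*2*u = 3 - 3*u*2*u = 3 - 6*u**2)
(1/(B(-21) + 6) - 580)*n(0) = (1/((3 - 6*(-21)**2) + 6) - 580)*0 = (1/((3 - 6*441) + 6) - 580)*0 = (1/((3 - 2646) + 6) - 580)*0 = (1/(-2643 + 6) - 580)*0 = (1/(-2637) - 580)*0 = (-1/2637 - 580)*0 = -1529461/2637*0 = 0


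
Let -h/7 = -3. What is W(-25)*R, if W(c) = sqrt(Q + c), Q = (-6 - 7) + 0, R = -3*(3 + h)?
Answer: -72*I*sqrt(38) ≈ -443.84*I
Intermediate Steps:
h = 21 (h = -7*(-3) = 21)
R = -72 (R = -3*(3 + 21) = -3*24 = -72)
Q = -13 (Q = -13 + 0 = -13)
W(c) = sqrt(-13 + c)
W(-25)*R = sqrt(-13 - 25)*(-72) = sqrt(-38)*(-72) = (I*sqrt(38))*(-72) = -72*I*sqrt(38)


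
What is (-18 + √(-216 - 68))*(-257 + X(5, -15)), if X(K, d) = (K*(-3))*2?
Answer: 5166 - 574*I*√71 ≈ 5166.0 - 4836.6*I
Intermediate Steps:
X(K, d) = -6*K (X(K, d) = -3*K*2 = -6*K)
(-18 + √(-216 - 68))*(-257 + X(5, -15)) = (-18 + √(-216 - 68))*(-257 - 6*5) = (-18 + √(-284))*(-257 - 30) = (-18 + 2*I*√71)*(-287) = 5166 - 574*I*√71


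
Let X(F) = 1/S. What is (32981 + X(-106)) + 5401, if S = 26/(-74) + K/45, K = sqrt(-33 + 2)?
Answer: 14763199623/384664 - 61605*I*sqrt(31)/384664 ≈ 38379.0 - 0.89169*I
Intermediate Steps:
K = I*sqrt(31) (K = sqrt(-31) = I*sqrt(31) ≈ 5.5678*I)
S = -13/37 + I*sqrt(31)/45 (S = 26/(-74) + (I*sqrt(31))/45 = 26*(-1/74) + (I*sqrt(31))*(1/45) = -13/37 + I*sqrt(31)/45 ≈ -0.35135 + 0.12373*I)
X(F) = 1/(-13/37 + I*sqrt(31)/45)
(32981 + X(-106)) + 5401 = (32981 + (-974025/384664 - 61605*I*sqrt(31)/384664)) + 5401 = (12685629359/384664 - 61605*I*sqrt(31)/384664) + 5401 = 14763199623/384664 - 61605*I*sqrt(31)/384664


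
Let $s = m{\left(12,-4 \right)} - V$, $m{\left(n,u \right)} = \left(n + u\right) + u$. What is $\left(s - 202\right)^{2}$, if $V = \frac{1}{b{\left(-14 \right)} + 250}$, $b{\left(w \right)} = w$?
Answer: $\frac{2183599441}{55696} \approx 39206.0$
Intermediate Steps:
$m{\left(n,u \right)} = n + 2 u$
$V = \frac{1}{236}$ ($V = \frac{1}{-14 + 250} = \frac{1}{236} \approx 0.0042373$)
$s = \frac{943}{236}$ ($s = \left(12 + 2 \left(-4\right)\right) - \frac{1}{236} = \left(12 - 8\right) - \frac{1}{236} = 4 - \frac{1}{236} = \frac{943}{236} \approx 3.9958$)
$\left(s - 202\right)^{2} = \left(\frac{943}{236} - 202\right)^{2} = \left(- \frac{46729}{236}\right)^{2} = \frac{2183599441}{55696}$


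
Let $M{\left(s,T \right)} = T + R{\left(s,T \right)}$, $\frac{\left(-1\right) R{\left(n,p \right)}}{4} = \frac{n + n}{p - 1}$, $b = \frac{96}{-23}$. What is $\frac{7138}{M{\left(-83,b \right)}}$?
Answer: $- \frac{9768353}{181340} \approx -53.868$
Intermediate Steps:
$b = - \frac{96}{23}$ ($b = 96 \left(- \frac{1}{23}\right) = - \frac{96}{23} \approx -4.1739$)
$R{\left(n,p \right)} = - \frac{8 n}{-1 + p}$ ($R{\left(n,p \right)} = - 4 \frac{n + n}{p - 1} = - 4 \frac{2 n}{-1 + p} = - \frac{8 n}{-1 + p}$)
$M{\left(s,T \right)} = T - \frac{8 s}{-1 + T}$
$\frac{7138}{M{\left(-83,b \right)}} = \frac{7138}{\frac{1}{-1 - \frac{96}{23}} \left(\left(-8\right) \left(-83\right) - \frac{96 \left(-1 - \frac{96}{23}\right)}{23}\right)} = \frac{7138}{\frac{1}{- \frac{119}{23}} \left(664 - - \frac{11424}{529}\right)} = \frac{7138}{\left(- \frac{23}{119}\right) \left(664 + \frac{11424}{529}\right)} = \frac{7138}{\left(- \frac{23}{119}\right) \frac{362680}{529}} = \frac{7138}{- \frac{362680}{2737}} = 7138 \left(- \frac{2737}{362680}\right) = - \frac{9768353}{181340}$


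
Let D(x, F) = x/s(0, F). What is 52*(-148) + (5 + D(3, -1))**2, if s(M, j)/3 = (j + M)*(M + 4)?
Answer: -122775/16 ≈ -7673.4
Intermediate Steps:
s(M, j) = 3*(4 + M)*(M + j) (s(M, j) = 3*((j + M)*(M + 4)) = 3*((M + j)*(4 + M)) = 3*((4 + M)*(M + j)) = 3*(4 + M)*(M + j))
D(x, F) = x/(12*F) (D(x, F) = x/(3*0**2 + 12*0 + 12*F + 3*0*F) = x/(3*0 + 0 + 12*F + 0) = x/(0 + 0 + 12*F + 0) = x/((12*F)) = x*(1/(12*F)) = x/(12*F))
52*(-148) + (5 + D(3, -1))**2 = 52*(-148) + (5 + (1/12)*3/(-1))**2 = -7696 + (5 + (1/12)*3*(-1))**2 = -7696 + (5 - 1/4)**2 = -7696 + (19/4)**2 = -7696 + 361/16 = -122775/16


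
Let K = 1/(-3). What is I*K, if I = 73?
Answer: -73/3 ≈ -24.333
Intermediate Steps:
K = -⅓ ≈ -0.33333
I*K = 73*(-⅓) = -73/3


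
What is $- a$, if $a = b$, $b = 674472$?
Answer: $-674472$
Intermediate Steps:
$a = 674472$
$- a = \left(-1\right) 674472 = -674472$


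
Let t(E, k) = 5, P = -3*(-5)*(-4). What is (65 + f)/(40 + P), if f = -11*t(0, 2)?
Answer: -½ ≈ -0.50000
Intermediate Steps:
P = -60 (P = 15*(-4) = -60)
f = -55 (f = -11*5 = -55)
(65 + f)/(40 + P) = (65 - 55)/(40 - 60) = 10/(-20) = 10*(-1/20) = -½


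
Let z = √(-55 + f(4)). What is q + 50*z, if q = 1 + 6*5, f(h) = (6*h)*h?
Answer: 31 + 50*√41 ≈ 351.16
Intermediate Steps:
f(h) = 6*h²
q = 31 (q = 1 + 30 = 31)
z = √41 (z = √(-55 + 6*4²) = √(-55 + 6*16) = √(-55 + 96) = √41 ≈ 6.4031)
q + 50*z = 31 + 50*√41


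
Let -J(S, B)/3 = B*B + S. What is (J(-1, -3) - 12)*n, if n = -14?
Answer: 504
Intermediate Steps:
J(S, B) = -3*S - 3*B**2 (J(S, B) = -3*(B*B + S) = -3*(B**2 + S) = -3*(S + B**2) = -3*S - 3*B**2)
(J(-1, -3) - 12)*n = ((-3*(-1) - 3*(-3)**2) - 12)*(-14) = ((3 - 3*9) - 12)*(-14) = ((3 - 27) - 12)*(-14) = (-24 - 12)*(-14) = -36*(-14) = 504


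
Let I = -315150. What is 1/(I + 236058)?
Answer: -1/79092 ≈ -1.2644e-5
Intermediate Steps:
1/(I + 236058) = 1/(-315150 + 236058) = 1/(-79092) = -1/79092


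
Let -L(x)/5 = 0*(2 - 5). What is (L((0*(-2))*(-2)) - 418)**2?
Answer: 174724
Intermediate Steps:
L(x) = 0 (L(x) = -0*(2 - 5) = -0*(-3) = -5*0 = 0)
(L((0*(-2))*(-2)) - 418)**2 = (0 - 418)**2 = (-418)**2 = 174724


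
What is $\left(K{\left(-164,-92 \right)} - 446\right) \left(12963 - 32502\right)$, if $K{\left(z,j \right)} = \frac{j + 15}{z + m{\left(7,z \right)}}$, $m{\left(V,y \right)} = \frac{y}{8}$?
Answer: $\frac{356955820}{41} \approx 8.7062 \cdot 10^{6}$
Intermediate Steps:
$m{\left(V,y \right)} = \frac{y}{8}$ ($m{\left(V,y \right)} = y \frac{1}{8} = \frac{y}{8}$)
$K{\left(z,j \right)} = \frac{8 \left(15 + j\right)}{9 z}$ ($K{\left(z,j \right)} = \frac{j + 15}{z + \frac{z}{8}} = \frac{15 + j}{\frac{9}{8} z} = \left(15 + j\right) \frac{8}{9 z} = \frac{8 \left(15 + j\right)}{9 z}$)
$\left(K{\left(-164,-92 \right)} - 446\right) \left(12963 - 32502\right) = \left(\frac{8 \left(15 - 92\right)}{9 \left(-164\right)} - 446\right) \left(12963 - 32502\right) = \left(\frac{8}{9} \left(- \frac{1}{164}\right) \left(-77\right) - 446\right) \left(-19539\right) = \left(\frac{154}{369} - 446\right) \left(-19539\right) = \left(- \frac{164420}{369}\right) \left(-19539\right) = \frac{356955820}{41}$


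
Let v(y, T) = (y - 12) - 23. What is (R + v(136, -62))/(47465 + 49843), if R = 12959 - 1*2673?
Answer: 611/5724 ≈ 0.10674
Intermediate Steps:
R = 10286 (R = 12959 - 2673 = 10286)
v(y, T) = -35 + y (v(y, T) = (-12 + y) - 23 = -35 + y)
(R + v(136, -62))/(47465 + 49843) = (10286 + (-35 + 136))/(47465 + 49843) = (10286 + 101)/97308 = 10387*(1/97308) = 611/5724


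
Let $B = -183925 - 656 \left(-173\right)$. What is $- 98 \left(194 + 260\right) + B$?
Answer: $-114929$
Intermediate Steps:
$B = -70437$ ($B = -183925 - -113488 = -183925 + 113488 = -70437$)
$- 98 \left(194 + 260\right) + B = - 98 \left(194 + 260\right) - 70437 = \left(-98\right) 454 - 70437 = -44492 - 70437 = -114929$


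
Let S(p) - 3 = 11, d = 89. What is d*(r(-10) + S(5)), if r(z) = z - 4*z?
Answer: 3916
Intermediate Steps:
r(z) = -3*z
S(p) = 14 (S(p) = 3 + 11 = 14)
d*(r(-10) + S(5)) = 89*(-3*(-10) + 14) = 89*(30 + 14) = 89*44 = 3916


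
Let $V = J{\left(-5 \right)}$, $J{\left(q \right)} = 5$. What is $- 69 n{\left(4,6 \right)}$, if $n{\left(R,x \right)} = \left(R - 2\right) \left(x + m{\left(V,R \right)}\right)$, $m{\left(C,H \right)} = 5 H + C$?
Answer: $-4278$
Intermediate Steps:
$V = 5$
$m{\left(C,H \right)} = C + 5 H$
$n{\left(R,x \right)} = \left(-2 + R\right) \left(5 + x + 5 R\right)$ ($n{\left(R,x \right)} = \left(R - 2\right) \left(x + \left(5 + 5 R\right)\right) = \left(-2 + R\right) \left(5 + x + 5 R\right)$)
$- 69 n{\left(4,6 \right)} = - 69 \left(-10 - 20 - 12 + 5 \cdot 4^{2} + 4 \cdot 6\right) = - 69 \left(-10 - 20 - 12 + 5 \cdot 16 + 24\right) = - 69 \left(-10 - 20 - 12 + 80 + 24\right) = \left(-69\right) 62 = -4278$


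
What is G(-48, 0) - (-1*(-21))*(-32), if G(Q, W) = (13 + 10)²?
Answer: 1201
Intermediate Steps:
G(Q, W) = 529 (G(Q, W) = 23² = 529)
G(-48, 0) - (-1*(-21))*(-32) = 529 - (-1*(-21))*(-32) = 529 - 21*(-32) = 529 - 1*(-672) = 529 + 672 = 1201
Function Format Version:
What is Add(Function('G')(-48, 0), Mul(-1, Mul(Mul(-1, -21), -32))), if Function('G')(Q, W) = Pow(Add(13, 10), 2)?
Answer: 1201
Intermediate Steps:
Function('G')(Q, W) = 529 (Function('G')(Q, W) = Pow(23, 2) = 529)
Add(Function('G')(-48, 0), Mul(-1, Mul(Mul(-1, -21), -32))) = Add(529, Mul(-1, Mul(Mul(-1, -21), -32))) = Add(529, Mul(-1, Mul(21, -32))) = Add(529, Mul(-1, -672)) = Add(529, 672) = 1201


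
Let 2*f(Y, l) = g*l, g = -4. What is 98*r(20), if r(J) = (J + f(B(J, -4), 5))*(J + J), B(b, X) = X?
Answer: 39200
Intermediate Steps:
f(Y, l) = -2*l (f(Y, l) = (-4*l)/2 = -2*l)
r(J) = 2*J*(-10 + J) (r(J) = (J - 2*5)*(J + J) = (J - 10)*(2*J) = (-10 + J)*(2*J) = 2*J*(-10 + J))
98*r(20) = 98*(2*20*(-10 + 20)) = 98*(2*20*10) = 98*400 = 39200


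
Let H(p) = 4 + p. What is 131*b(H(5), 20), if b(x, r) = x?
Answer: 1179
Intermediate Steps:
131*b(H(5), 20) = 131*(4 + 5) = 131*9 = 1179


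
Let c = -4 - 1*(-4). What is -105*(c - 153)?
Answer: 16065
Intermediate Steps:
c = 0 (c = -4 + 4 = 0)
-105*(c - 153) = -105*(0 - 153) = -105*(-153) = 16065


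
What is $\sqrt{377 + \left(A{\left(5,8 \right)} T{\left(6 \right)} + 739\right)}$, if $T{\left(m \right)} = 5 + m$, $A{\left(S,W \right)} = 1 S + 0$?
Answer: $\sqrt{1171} \approx 34.22$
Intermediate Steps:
$A{\left(S,W \right)} = S$ ($A{\left(S,W \right)} = S + 0 = S$)
$\sqrt{377 + \left(A{\left(5,8 \right)} T{\left(6 \right)} + 739\right)} = \sqrt{377 + \left(5 \left(5 + 6\right) + 739\right)} = \sqrt{377 + \left(5 \cdot 11 + 739\right)} = \sqrt{377 + \left(55 + 739\right)} = \sqrt{377 + 794} = \sqrt{1171}$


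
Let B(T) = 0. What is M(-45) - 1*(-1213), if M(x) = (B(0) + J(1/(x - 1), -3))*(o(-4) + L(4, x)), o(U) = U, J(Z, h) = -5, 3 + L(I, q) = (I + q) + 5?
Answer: 1428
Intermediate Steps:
L(I, q) = 2 + I + q (L(I, q) = -3 + ((I + q) + 5) = -3 + (5 + I + q) = 2 + I + q)
M(x) = -10 - 5*x (M(x) = (0 - 5)*(-4 + (2 + 4 + x)) = -5*(-4 + (6 + x)) = -5*(2 + x) = -10 - 5*x)
M(-45) - 1*(-1213) = (-10 - 5*(-45)) - 1*(-1213) = (-10 + 225) + 1213 = 215 + 1213 = 1428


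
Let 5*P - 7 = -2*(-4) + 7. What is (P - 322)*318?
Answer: -504984/5 ≈ -1.0100e+5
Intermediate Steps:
P = 22/5 (P = 7/5 + (-2*(-4) + 7)/5 = 7/5 + (8 + 7)/5 = 7/5 + (⅕)*15 = 7/5 + 3 = 22/5 ≈ 4.4000)
(P - 322)*318 = (22/5 - 322)*318 = -1588/5*318 = -504984/5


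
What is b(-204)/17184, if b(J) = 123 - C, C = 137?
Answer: -7/8592 ≈ -0.00081471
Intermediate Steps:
b(J) = -14 (b(J) = 123 - 1*137 = 123 - 137 = -14)
b(-204)/17184 = -14/17184 = -14*1/17184 = -7/8592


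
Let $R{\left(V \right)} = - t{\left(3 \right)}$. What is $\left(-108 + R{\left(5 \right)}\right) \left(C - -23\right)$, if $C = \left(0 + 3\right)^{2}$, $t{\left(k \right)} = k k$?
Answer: $-3744$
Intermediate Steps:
$t{\left(k \right)} = k^{2}$
$C = 9$ ($C = 3^{2} = 9$)
$R{\left(V \right)} = -9$ ($R{\left(V \right)} = - 3^{2} = \left(-1\right) 9 = -9$)
$\left(-108 + R{\left(5 \right)}\right) \left(C - -23\right) = \left(-108 - 9\right) \left(9 - -23\right) = - 117 \left(9 + 23\right) = \left(-117\right) 32 = -3744$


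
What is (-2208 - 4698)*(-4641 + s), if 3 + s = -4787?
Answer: 65130486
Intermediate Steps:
s = -4790 (s = -3 - 4787 = -4790)
(-2208 - 4698)*(-4641 + s) = (-2208 - 4698)*(-4641 - 4790) = -6906*(-9431) = 65130486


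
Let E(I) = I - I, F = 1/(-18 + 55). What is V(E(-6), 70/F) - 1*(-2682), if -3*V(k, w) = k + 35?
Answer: 8011/3 ≈ 2670.3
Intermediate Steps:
F = 1/37 ≈ 0.027027
E(I) = 0
V(k, w) = -35/3 - k/3 (V(k, w) = -(k + 35)/3 = -(35 + k)/3 = -35/3 - k/3)
V(E(-6), 70/F) - 1*(-2682) = (-35/3 - ⅓*0) - 1*(-2682) = (-35/3 + 0) + 2682 = -35/3 + 2682 = 8011/3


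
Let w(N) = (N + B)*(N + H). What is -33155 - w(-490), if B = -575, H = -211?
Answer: -779720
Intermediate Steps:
w(N) = (-575 + N)*(-211 + N) (w(N) = (N - 575)*(N - 211) = (-575 + N)*(-211 + N))
-33155 - w(-490) = -33155 - (121325 + (-490)² - 786*(-490)) = -33155 - (121325 + 240100 + 385140) = -33155 - 1*746565 = -33155 - 746565 = -779720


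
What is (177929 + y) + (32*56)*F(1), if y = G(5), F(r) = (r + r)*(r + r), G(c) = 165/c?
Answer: 185130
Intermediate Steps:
F(r) = 4*r² (F(r) = (2*r)*(2*r) = 4*r²)
y = 33 (y = 165/5 = 165*(⅕) = 33)
(177929 + y) + (32*56)*F(1) = (177929 + 33) + (32*56)*(4*1²) = 177962 + 1792*(4*1) = 177962 + 1792*4 = 177962 + 7168 = 185130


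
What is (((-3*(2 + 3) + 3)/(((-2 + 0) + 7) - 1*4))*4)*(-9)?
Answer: 432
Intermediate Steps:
(((-3*(2 + 3) + 3)/(((-2 + 0) + 7) - 1*4))*4)*(-9) = (((-3*5 + 3)/((-2 + 7) - 4))*4)*(-9) = (((-15 + 3)/(5 - 4))*4)*(-9) = (-12/1*4)*(-9) = (-12*1*4)*(-9) = -12*4*(-9) = -48*(-9) = 432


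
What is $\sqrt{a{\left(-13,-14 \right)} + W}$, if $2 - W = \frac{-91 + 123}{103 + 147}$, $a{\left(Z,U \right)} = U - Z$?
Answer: $\frac{\sqrt{545}}{25} \approx 0.93381$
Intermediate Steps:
$W = \frac{234}{125}$ ($W = 2 - \frac{-91 + 123}{103 + 147} = 2 - \frac{32}{250} = 2 - 32 \cdot \frac{1}{250} = 2 - \frac{16}{125} = \frac{234}{125} \approx 1.872$)
$\sqrt{a{\left(-13,-14 \right)} + W} = \sqrt{\left(-14 - -13\right) + \frac{234}{125}} = \sqrt{\left(-14 + 13\right) + \frac{234}{125}} = \sqrt{-1 + \frac{234}{125}} = \sqrt{\frac{109}{125}} = \frac{\sqrt{545}}{25}$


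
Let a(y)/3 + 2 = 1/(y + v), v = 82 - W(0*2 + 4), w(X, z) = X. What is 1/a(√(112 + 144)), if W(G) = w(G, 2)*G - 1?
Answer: -83/495 ≈ -0.16768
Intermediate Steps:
W(G) = -1 + G² (W(G) = G*G - 1 = G² - 1 = -1 + G²)
v = 67 (v = 82 - (-1 + (0*2 + 4)²) = 82 - (-1 + (0 + 4)²) = 82 - (-1 + 4²) = 82 - (-1 + 16) = 82 - 1*15 = 82 - 15 = 67)
a(y) = -6 + 3/(67 + y) (a(y) = -6 + 3/(y + 67) = -6 + 3/(67 + y))
1/a(√(112 + 144)) = 1/(3*(-133 - 2*√(112 + 144))/(67 + √(112 + 144))) = 1/(3*(-133 - 2*√256)/(67 + √256)) = 1/(3*(-133 - 2*16)/(67 + 16)) = 1/(3*(-133 - 32)/83) = 1/(3*(1/83)*(-165)) = 1/(-495/83) = -83/495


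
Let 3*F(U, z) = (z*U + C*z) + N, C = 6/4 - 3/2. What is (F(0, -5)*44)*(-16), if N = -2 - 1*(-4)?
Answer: -1408/3 ≈ -469.33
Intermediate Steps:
N = 2 (N = -2 + 4 = 2)
C = 0 (C = 6*(1/4) - 3*1/2 = 3/2 - 3/2 = 0)
F(U, z) = 2/3 + U*z/3 (F(U, z) = ((z*U + 0*z) + 2)/3 = ((U*z + 0) + 2)/3 = (U*z + 2)/3 = (2 + U*z)/3 = 2/3 + U*z/3)
(F(0, -5)*44)*(-16) = ((2/3 + (1/3)*0*(-5))*44)*(-16) = ((2/3 + 0)*44)*(-16) = ((2/3)*44)*(-16) = (88/3)*(-16) = -1408/3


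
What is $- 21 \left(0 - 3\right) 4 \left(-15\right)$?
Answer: $-3780$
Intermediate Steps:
$- 21 \left(0 - 3\right) 4 \left(-15\right) = - 21 \left(\left(-3\right) 4\right) \left(-15\right) = \left(-21\right) \left(-12\right) \left(-15\right) = 252 \left(-15\right) = -3780$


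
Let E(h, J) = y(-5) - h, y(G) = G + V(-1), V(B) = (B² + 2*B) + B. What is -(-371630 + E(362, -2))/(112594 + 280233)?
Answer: 371999/392827 ≈ 0.94698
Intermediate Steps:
V(B) = B² + 3*B
y(G) = -2 + G (y(G) = G - (3 - 1) = G - 1*2 = G - 2 = -2 + G)
E(h, J) = -7 - h (E(h, J) = (-2 - 5) - h = -7 - h)
-(-371630 + E(362, -2))/(112594 + 280233) = -(-371630 + (-7 - 1*362))/(112594 + 280233) = -(-371630 + (-7 - 362))/392827 = -(-371630 - 369)/392827 = -(-371999)/392827 = -1*(-371999/392827) = 371999/392827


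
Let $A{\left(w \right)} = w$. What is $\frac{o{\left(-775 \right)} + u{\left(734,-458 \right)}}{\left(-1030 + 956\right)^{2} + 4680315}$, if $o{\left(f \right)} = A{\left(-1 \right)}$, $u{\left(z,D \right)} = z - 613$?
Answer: $\frac{120}{4685791} \approx 2.5609 \cdot 10^{-5}$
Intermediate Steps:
$u{\left(z,D \right)} = -613 + z$
$o{\left(f \right)} = -1$
$\frac{o{\left(-775 \right)} + u{\left(734,-458 \right)}}{\left(-1030 + 956\right)^{2} + 4680315} = \frac{-1 + \left(-613 + 734\right)}{\left(-1030 + 956\right)^{2} + 4680315} = \frac{-1 + 121}{\left(-74\right)^{2} + 4680315} = \frac{120}{5476 + 4680315} = \frac{120}{4685791}$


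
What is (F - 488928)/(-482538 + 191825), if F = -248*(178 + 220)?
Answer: 587632/290713 ≈ 2.0213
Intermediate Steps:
F = -98704 (F = -248*398 = -98704)
(F - 488928)/(-482538 + 191825) = (-98704 - 488928)/(-482538 + 191825) = -587632/(-290713) = -587632*(-1/290713) = 587632/290713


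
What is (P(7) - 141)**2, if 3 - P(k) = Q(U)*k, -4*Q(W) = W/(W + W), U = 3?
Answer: 1203409/64 ≈ 18803.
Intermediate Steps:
Q(W) = -1/8 (Q(W) = -W/(4*(W + W)) = -W/(4*(2*W)) = -W*1/(2*W)/4 = -1/4*1/2 = -1/8)
P(k) = 3 + k/8 (P(k) = 3 - (-1)*k/8 = 3 + k/8)
(P(7) - 141)**2 = ((3 + (1/8)*7) - 141)**2 = ((3 + 7/8) - 141)**2 = (31/8 - 141)**2 = (-1097/8)**2 = 1203409/64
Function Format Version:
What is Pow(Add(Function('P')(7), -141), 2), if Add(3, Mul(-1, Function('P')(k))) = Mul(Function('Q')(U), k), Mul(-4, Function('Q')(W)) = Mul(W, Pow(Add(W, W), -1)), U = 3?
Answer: Rational(1203409, 64) ≈ 18803.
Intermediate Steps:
Function('Q')(W) = Rational(-1, 8) (Function('Q')(W) = Mul(Rational(-1, 4), Mul(W, Pow(Add(W, W), -1))) = Mul(Rational(-1, 4), Mul(W, Pow(Mul(2, W), -1))) = Mul(Rational(-1, 4), Mul(W, Mul(Rational(1, 2), Pow(W, -1)))) = Mul(Rational(-1, 4), Rational(1, 2)) = Rational(-1, 8))
Function('P')(k) = Add(3, Mul(Rational(1, 8), k)) (Function('P')(k) = Add(3, Mul(-1, Mul(Rational(-1, 8), k))) = Add(3, Mul(Rational(1, 8), k)))
Pow(Add(Function('P')(7), -141), 2) = Pow(Add(Add(3, Mul(Rational(1, 8), 7)), -141), 2) = Pow(Add(Add(3, Rational(7, 8)), -141), 2) = Pow(Add(Rational(31, 8), -141), 2) = Pow(Rational(-1097, 8), 2) = Rational(1203409, 64)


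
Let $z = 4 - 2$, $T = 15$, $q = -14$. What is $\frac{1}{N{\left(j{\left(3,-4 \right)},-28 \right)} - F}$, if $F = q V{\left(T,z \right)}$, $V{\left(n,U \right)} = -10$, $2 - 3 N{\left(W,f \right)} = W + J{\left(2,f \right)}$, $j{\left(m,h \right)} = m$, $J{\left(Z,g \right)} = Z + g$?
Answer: $- \frac{3}{395} \approx -0.0075949$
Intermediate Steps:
$z = 2$
$N{\left(W,f \right)} = - \frac{W}{3} - \frac{f}{3}$ ($N{\left(W,f \right)} = \frac{2}{3} - \frac{W + \left(2 + f\right)}{3} = \frac{2}{3} - \frac{2 + W + f}{3} = \frac{2}{3} - \left(\frac{2}{3} + \frac{W}{3} + \frac{f}{3}\right) = - \frac{W}{3} - \frac{f}{3}$)
$F = 140$ ($F = \left(-14\right) \left(-10\right) = 140$)
$\frac{1}{N{\left(j{\left(3,-4 \right)},-28 \right)} - F} = \frac{1}{\left(\left(- \frac{1}{3}\right) 3 - - \frac{28}{3}\right) - 140} = \frac{1}{\left(-1 + \frac{28}{3}\right) - 140} = \frac{1}{\frac{25}{3} - 140} = \frac{1}{- \frac{395}{3}} = - \frac{3}{395}$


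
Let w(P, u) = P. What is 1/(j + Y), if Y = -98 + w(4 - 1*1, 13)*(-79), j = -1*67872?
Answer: -1/68207 ≈ -1.4661e-5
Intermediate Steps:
j = -67872
Y = -335 (Y = -98 + (4 - 1*1)*(-79) = -98 + (4 - 1)*(-79) = -98 + 3*(-79) = -98 - 237 = -335)
1/(j + Y) = 1/(-67872 - 335) = 1/(-68207) = -1/68207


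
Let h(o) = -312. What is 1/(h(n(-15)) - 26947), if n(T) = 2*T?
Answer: -1/27259 ≈ -3.6685e-5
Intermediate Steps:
1/(h(n(-15)) - 26947) = 1/(-312 - 26947) = 1/(-27259) = -1/27259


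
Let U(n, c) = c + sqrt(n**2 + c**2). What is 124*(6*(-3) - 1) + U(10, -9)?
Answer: -2365 + sqrt(181) ≈ -2351.5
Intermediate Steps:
U(n, c) = c + sqrt(c**2 + n**2)
124*(6*(-3) - 1) + U(10, -9) = 124*(6*(-3) - 1) + (-9 + sqrt((-9)**2 + 10**2)) = 124*(-18 - 1) + (-9 + sqrt(81 + 100)) = 124*(-19) + (-9 + sqrt(181)) = -2356 + (-9 + sqrt(181)) = -2365 + sqrt(181)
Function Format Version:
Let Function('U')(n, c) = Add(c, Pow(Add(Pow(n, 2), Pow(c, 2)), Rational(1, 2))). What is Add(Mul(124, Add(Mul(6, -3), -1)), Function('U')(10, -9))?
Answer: Add(-2365, Pow(181, Rational(1, 2))) ≈ -2351.5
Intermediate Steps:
Function('U')(n, c) = Add(c, Pow(Add(Pow(c, 2), Pow(n, 2)), Rational(1, 2)))
Add(Mul(124, Add(Mul(6, -3), -1)), Function('U')(10, -9)) = Add(Mul(124, Add(Mul(6, -3), -1)), Add(-9, Pow(Add(Pow(-9, 2), Pow(10, 2)), Rational(1, 2)))) = Add(Mul(124, Add(-18, -1)), Add(-9, Pow(Add(81, 100), Rational(1, 2)))) = Add(Mul(124, -19), Add(-9, Pow(181, Rational(1, 2)))) = Add(-2356, Add(-9, Pow(181, Rational(1, 2)))) = Add(-2365, Pow(181, Rational(1, 2)))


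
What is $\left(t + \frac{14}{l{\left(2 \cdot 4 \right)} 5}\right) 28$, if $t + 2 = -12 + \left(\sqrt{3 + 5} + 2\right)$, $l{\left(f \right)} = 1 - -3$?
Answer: $- \frac{1582}{5} + 56 \sqrt{2} \approx -237.2$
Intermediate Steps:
$l{\left(f \right)} = 4$ ($l{\left(f \right)} = 1 + 3 = 4$)
$t = -12 + 2 \sqrt{2}$ ($t = -2 - \left(10 - \sqrt{3 + 5}\right) = -2 - \left(10 - 2 \sqrt{2}\right) = -12 + 2 \sqrt{2} \approx -9.1716$)
$\left(t + \frac{14}{l{\left(2 \cdot 4 \right)} 5}\right) 28 = \left(\left(-12 + 2 \sqrt{2}\right) + \frac{14}{4 \cdot 5}\right) 28 = \left(\left(-12 + 2 \sqrt{2}\right) + \frac{14}{20}\right) 28 = \left(\left(-12 + 2 \sqrt{2}\right) + 14 \cdot \frac{1}{20}\right) 28 = \left(\left(-12 + 2 \sqrt{2}\right) + \frac{7}{10}\right) 28 = \left(- \frac{113}{10} + 2 \sqrt{2}\right) 28 = - \frac{1582}{5} + 56 \sqrt{2}$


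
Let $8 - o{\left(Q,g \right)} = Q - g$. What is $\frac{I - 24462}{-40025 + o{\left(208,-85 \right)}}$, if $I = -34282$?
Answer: $\frac{29372}{20155} \approx 1.4573$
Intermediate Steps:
$o{\left(Q,g \right)} = 8 + g - Q$ ($o{\left(Q,g \right)} = 8 - \left(Q - g\right) = 8 + g - Q$)
$\frac{I - 24462}{-40025 + o{\left(208,-85 \right)}} = \frac{-34282 - 24462}{-40025 - 285} = - \frac{58744}{-40025 - 285} = - \frac{58744}{-40310} = \left(-58744\right) \left(- \frac{1}{40310}\right) = \frac{29372}{20155}$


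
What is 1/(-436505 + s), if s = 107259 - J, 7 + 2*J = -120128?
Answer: -2/538357 ≈ -3.7150e-6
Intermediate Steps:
J = -120135/2 (J = -7/2 + (1/2)*(-120128) = -7/2 - 60064 = -120135/2 ≈ -60068.)
s = 334653/2 (s = 107259 - 1*(-120135/2) = 107259 + 120135/2 = 334653/2 ≈ 1.6733e+5)
1/(-436505 + s) = 1/(-436505 + 334653/2) = 1/(-538357/2) = -2/538357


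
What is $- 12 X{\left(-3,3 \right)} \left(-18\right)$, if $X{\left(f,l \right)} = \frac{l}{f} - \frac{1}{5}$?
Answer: $- \frac{1296}{5} \approx -259.2$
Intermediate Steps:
$X{\left(f,l \right)} = - \frac{1}{5} + \frac{l}{f}$ ($X{\left(f,l \right)} = \frac{l}{f} - \frac{1}{5} = - \frac{1}{5} + \frac{l}{f}$)
$- 12 X{\left(-3,3 \right)} \left(-18\right) = - 12 \frac{3 - - \frac{3}{5}}{-3} \left(-18\right) = - 12 \left(- \frac{3 + \frac{3}{5}}{3}\right) \left(-18\right) = - 12 \left(\left(- \frac{1}{3}\right) \frac{18}{5}\right) \left(-18\right) = \left(-12\right) \left(- \frac{6}{5}\right) \left(-18\right) = \frac{72}{5} \left(-18\right) = - \frac{1296}{5}$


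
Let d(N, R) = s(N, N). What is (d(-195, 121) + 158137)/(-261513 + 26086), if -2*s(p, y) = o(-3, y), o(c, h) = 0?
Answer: -158137/235427 ≈ -0.67170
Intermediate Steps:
s(p, y) = 0 (s(p, y) = -½*0 = 0)
d(N, R) = 0
(d(-195, 121) + 158137)/(-261513 + 26086) = (0 + 158137)/(-261513 + 26086) = 158137/(-235427) = 158137*(-1/235427) = -158137/235427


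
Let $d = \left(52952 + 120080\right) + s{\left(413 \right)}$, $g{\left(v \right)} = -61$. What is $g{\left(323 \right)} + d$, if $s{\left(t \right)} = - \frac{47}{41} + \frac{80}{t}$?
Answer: $\frac{2928901812}{16933} \approx 1.7297 \cdot 10^{5}$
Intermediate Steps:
$s{\left(t \right)} = - \frac{47}{41} + \frac{80}{t}$ ($s{\left(t \right)} = \left(-47\right) \frac{1}{41} + \frac{80}{t} = - \frac{47}{41} + \frac{80}{t}$)
$d = \frac{2929934725}{16933}$ ($d = \left(52952 + 120080\right) - \left(\frac{47}{41} - \frac{80}{413}\right) = 173032 + \left(- \frac{47}{41} + 80 \cdot \frac{1}{413}\right) = 173032 + \left(- \frac{47}{41} + \frac{80}{413}\right) = 173032 - \frac{16131}{16933} = \frac{2929934725}{16933} \approx 1.7303 \cdot 10^{5}$)
$g{\left(323 \right)} + d = -61 + \frac{2929934725}{16933} = \frac{2928901812}{16933}$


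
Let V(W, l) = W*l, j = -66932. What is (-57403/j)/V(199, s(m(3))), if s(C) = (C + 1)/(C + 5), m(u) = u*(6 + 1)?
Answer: 746239/146514148 ≈ 0.0050933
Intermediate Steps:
m(u) = 7*u (m(u) = u*7 = 7*u)
s(C) = (1 + C)/(5 + C)
(-57403/j)/V(199, s(m(3))) = (-57403/(-66932))/((199*((1 + 7*3)/(5 + 7*3)))) = (-57403*(-1/66932))/((199*((1 + 21)/(5 + 21)))) = 57403/(66932*((199*(22/26)))) = 57403/(66932*((199*((1/26)*22)))) = 57403/(66932*((199*(11/13)))) = 57403/(66932*(2189/13)) = (57403/66932)*(13/2189) = 746239/146514148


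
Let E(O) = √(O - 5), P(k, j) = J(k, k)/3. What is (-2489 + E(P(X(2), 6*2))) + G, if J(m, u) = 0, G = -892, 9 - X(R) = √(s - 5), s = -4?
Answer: -3381 + I*√5 ≈ -3381.0 + 2.2361*I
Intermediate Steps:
X(R) = 9 - 3*I (X(R) = 9 - √(-4 - 5) = 9 - √(-9) = 9 - 3*I)
P(k, j) = 0 (P(k, j) = 0/3 = 0*(⅓) = 0)
E(O) = √(-5 + O)
(-2489 + E(P(X(2), 6*2))) + G = (-2489 + √(-5 + 0)) - 892 = (-2489 + √(-5)) - 892 = (-2489 + I*√5) - 892 = -3381 + I*√5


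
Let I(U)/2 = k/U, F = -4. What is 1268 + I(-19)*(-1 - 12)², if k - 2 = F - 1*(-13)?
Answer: 20374/19 ≈ 1072.3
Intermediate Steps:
k = 11 (k = 2 + (-4 - 1*(-13)) = 2 + (-4 + 13) = 2 + 9 = 11)
I(U) = 22/U (I(U) = 2*(11/U) = 22/U)
1268 + I(-19)*(-1 - 12)² = 1268 + (22/(-19))*(-1 - 12)² = 1268 + (22*(-1/19))*(-13)² = 1268 - 22/19*169 = 1268 - 3718/19 = 20374/19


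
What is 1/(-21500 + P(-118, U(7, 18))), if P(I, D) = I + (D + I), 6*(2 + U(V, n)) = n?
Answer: -1/21735 ≈ -4.6009e-5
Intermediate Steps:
U(V, n) = -2 + n/6
P(I, D) = D + 2*I
1/(-21500 + P(-118, U(7, 18))) = 1/(-21500 + ((-2 + (⅙)*18) + 2*(-118))) = 1/(-21500 + ((-2 + 3) - 236)) = 1/(-21500 + (1 - 236)) = 1/(-21500 - 235) = 1/(-21735) = -1/21735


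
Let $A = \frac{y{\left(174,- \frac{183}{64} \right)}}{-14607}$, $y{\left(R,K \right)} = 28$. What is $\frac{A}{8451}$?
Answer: $- \frac{28}{123443757} \approx -2.2682 \cdot 10^{-7}$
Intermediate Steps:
$A = - \frac{28}{14607}$ ($A = \frac{28}{-14607} = 28 \left(- \frac{1}{14607}\right) = - \frac{28}{14607} \approx -0.0019169$)
$\frac{A}{8451} = - \frac{28}{14607 \cdot 8451} = \left(- \frac{28}{14607}\right) \frac{1}{8451} = - \frac{28}{123443757}$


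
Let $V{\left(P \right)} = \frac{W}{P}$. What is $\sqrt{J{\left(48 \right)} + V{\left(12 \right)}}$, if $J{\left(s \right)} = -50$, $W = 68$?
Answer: $\frac{i \sqrt{399}}{3} \approx 6.6583 i$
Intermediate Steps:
$V{\left(P \right)} = \frac{68}{P}$
$\sqrt{J{\left(48 \right)} + V{\left(12 \right)}} = \sqrt{-50 + \frac{68}{12}} = \sqrt{-50 + 68 \cdot \frac{1}{12}} = \sqrt{-50 + \frac{17}{3}} = \sqrt{- \frac{133}{3}} = \frac{i \sqrt{399}}{3}$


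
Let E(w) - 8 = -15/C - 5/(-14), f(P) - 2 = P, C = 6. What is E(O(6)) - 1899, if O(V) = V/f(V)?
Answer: -13252/7 ≈ -1893.1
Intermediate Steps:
f(P) = 2 + P
O(V) = V/(2 + V)
E(w) = 41/7 (E(w) = 8 + (-15/6 - 5/(-14)) = 8 + (-15*1/6 - 5*(-1/14)) = 8 + (-5/2 + 5/14) = 8 - 15/7 = 41/7)
E(O(6)) - 1899 = 41/7 - 1899 = -13252/7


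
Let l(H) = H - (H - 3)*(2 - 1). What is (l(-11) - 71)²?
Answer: 4624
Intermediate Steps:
l(H) = 3 (l(H) = H - (-3 + H) = H + (3 - H) = 3)
(l(-11) - 71)² = (3 - 71)² = (-68)² = 4624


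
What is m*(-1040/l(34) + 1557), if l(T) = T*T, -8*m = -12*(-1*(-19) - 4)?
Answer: 20237085/578 ≈ 35012.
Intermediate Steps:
m = 45/2 (m = -(-3)*(-1*(-19) - 4)/2 = -(-3)*(19 - 4)/2 = -(-3)*15/2 = -1/8*(-180) = 45/2 ≈ 22.500)
l(T) = T**2
m*(-1040/l(34) + 1557) = 45*(-1040/(34**2) + 1557)/2 = 45*(-1040/1156 + 1557)/2 = 45*(-1040*1/1156 + 1557)/2 = 45*(-260/289 + 1557)/2 = (45/2)*(449713/289) = 20237085/578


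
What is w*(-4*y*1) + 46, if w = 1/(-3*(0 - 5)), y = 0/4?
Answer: 46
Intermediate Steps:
y = 0 (y = 0*(¼) = 0)
w = 1/15 (w = 1/(-3*(-5)) = 1/15 ≈ 0.066667)
w*(-4*y*1) + 46 = (-4*0*1)/15 + 46 = (0*1)/15 + 46 = (1/15)*0 + 46 = 0 + 46 = 46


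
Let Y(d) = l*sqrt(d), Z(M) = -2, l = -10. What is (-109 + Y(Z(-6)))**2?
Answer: 11681 + 2180*I*sqrt(2) ≈ 11681.0 + 3083.0*I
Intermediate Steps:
Y(d) = -10*sqrt(d)
(-109 + Y(Z(-6)))**2 = (-109 - 10*I*sqrt(2))**2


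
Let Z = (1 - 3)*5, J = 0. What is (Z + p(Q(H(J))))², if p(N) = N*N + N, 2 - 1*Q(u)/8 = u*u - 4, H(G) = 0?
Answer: 5484964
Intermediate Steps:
Q(u) = 48 - 8*u² (Q(u) = 16 - 8*(u*u - 4) = 16 - 8*(u² - 4) = 16 - 8*(-4 + u²) = 16 + (32 - 8*u²) = 48 - 8*u²)
p(N) = N + N² (p(N) = N² + N = N + N²)
Z = -10 (Z = -2*5 = -10)
(Z + p(Q(H(J))))² = (-10 + (48 - 8*0²)*(1 + (48 - 8*0²)))² = (-10 + (48 - 8*0)*(1 + (48 - 8*0)))² = (-10 + (48 + 0)*(1 + (48 + 0)))² = (-10 + 48*(1 + 48))² = (-10 + 48*49)² = (-10 + 2352)² = 2342² = 5484964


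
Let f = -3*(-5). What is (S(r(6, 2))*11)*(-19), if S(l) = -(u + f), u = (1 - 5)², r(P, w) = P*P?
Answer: 6479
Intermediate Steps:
f = 15
r(P, w) = P²
u = 16 (u = (-4)² = 16)
S(l) = -31 (S(l) = -(16 + 15) = -1*31 = -31)
(S(r(6, 2))*11)*(-19) = -31*11*(-19) = -341*(-19) = 6479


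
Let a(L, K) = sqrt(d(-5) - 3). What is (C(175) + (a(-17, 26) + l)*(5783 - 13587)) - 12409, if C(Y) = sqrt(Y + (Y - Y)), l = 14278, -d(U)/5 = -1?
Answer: -111437921 - 7804*sqrt(2) + 5*sqrt(7) ≈ -1.1145e+8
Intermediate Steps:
d(U) = 5 (d(U) = -5*(-1) = 5)
a(L, K) = sqrt(2) (a(L, K) = sqrt(5 - 3) = sqrt(2))
C(Y) = sqrt(Y) (C(Y) = sqrt(Y + 0) = sqrt(Y))
(C(175) + (a(-17, 26) + l)*(5783 - 13587)) - 12409 = (sqrt(175) + (sqrt(2) + 14278)*(5783 - 13587)) - 12409 = (5*sqrt(7) + (14278 + sqrt(2))*(-7804)) - 12409 = (5*sqrt(7) + (-111425512 - 7804*sqrt(2))) - 12409 = (-111425512 - 7804*sqrt(2) + 5*sqrt(7)) - 12409 = -111437921 - 7804*sqrt(2) + 5*sqrt(7)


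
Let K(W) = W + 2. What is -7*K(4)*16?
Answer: -672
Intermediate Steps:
K(W) = 2 + W
-7*K(4)*16 = -7*(2 + 4)*16 = -7*6*16 = -42*16 = -672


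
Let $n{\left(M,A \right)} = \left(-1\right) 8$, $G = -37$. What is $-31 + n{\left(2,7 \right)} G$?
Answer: $265$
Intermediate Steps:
$n{\left(M,A \right)} = -8$
$-31 + n{\left(2,7 \right)} G = -31 - -296 = -31 + 296 = 265$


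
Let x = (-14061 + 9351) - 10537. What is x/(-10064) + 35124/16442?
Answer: 302089555/82736144 ≈ 3.6512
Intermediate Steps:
x = -15247 (x = -4710 - 10537 = -15247)
x/(-10064) + 35124/16442 = -15247/(-10064) + 35124/16442 = -15247*(-1/10064) + 35124*(1/16442) = 15247/10064 + 17562/8221 = 302089555/82736144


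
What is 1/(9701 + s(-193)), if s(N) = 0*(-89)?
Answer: 1/9701 ≈ 0.00010308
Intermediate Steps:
s(N) = 0
1/(9701 + s(-193)) = 1/(9701 + 0) = 1/9701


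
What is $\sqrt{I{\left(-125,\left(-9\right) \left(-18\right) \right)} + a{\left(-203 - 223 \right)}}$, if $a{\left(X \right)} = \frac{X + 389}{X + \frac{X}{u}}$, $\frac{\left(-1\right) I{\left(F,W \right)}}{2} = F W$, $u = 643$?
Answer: $\frac{\sqrt{762056013881526}}{137172} \approx 201.25$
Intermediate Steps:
$I{\left(F,W \right)} = - 2 F W$
$a{\left(X \right)} = \frac{643 \left(389 + X\right)}{644 X}$ ($a{\left(X \right)} = \frac{X + 389}{X + \frac{X}{643}} = \frac{389 + X}{X + X \frac{1}{643}} = \frac{389 + X}{X + \frac{X}{643}} = \frac{389 + X}{\frac{644}{643} X} = \left(389 + X\right) \frac{643}{644 X} = \frac{643 \left(389 + X\right)}{644 X}$)
$\sqrt{I{\left(-125,\left(-9\right) \left(-18\right) \right)} + a{\left(-203 - 223 \right)}} = \sqrt{\left(-2\right) \left(-125\right) \left(\left(-9\right) \left(-18\right)\right) + \frac{643 \left(389 - 426\right)}{644 \left(-203 - 223\right)}} = \sqrt{\left(-2\right) \left(-125\right) 162 + \frac{643 \left(389 - 426\right)}{644 \left(-203 - 223\right)}} = \sqrt{40500 + \frac{643 \left(389 - 426\right)}{644 \left(-426\right)}} = \sqrt{40500 + \frac{643}{644} \left(- \frac{1}{426}\right) \left(-37\right)} = \sqrt{40500 + \frac{23791}{274344}} = \sqrt{\frac{11110955791}{274344}} = \frac{\sqrt{762056013881526}}{137172}$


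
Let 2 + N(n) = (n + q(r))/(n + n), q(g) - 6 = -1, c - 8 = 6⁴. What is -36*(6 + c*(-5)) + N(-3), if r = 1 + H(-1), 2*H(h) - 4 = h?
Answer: 703505/3 ≈ 2.3450e+5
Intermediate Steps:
c = 1304 (c = 8 + 6⁴ = 8 + 1296 = 1304)
H(h) = 2 + h/2
r = 5/2 (r = 1 + (2 + (½)*(-1)) = 1 + (2 - ½) = 1 + 3/2 = 5/2 ≈ 2.5000)
q(g) = 5 (q(g) = 6 - 1 = 5)
N(n) = -2 + (5 + n)/(2*n) (N(n) = -2 + (n + 5)/(n + n) = -2 + (5 + n)/((2*n)) = -2 + (5 + n)*(1/(2*n)) = -2 + (5 + n)/(2*n))
-36*(6 + c*(-5)) + N(-3) = -36*(6 + 1304*(-5)) + (½)*(5 - 3*(-3))/(-3) = -36*(6 - 6520) + (½)*(-⅓)*(5 + 9) = -36*(-6514) + (½)*(-⅓)*14 = 234504 - 7/3 = 703505/3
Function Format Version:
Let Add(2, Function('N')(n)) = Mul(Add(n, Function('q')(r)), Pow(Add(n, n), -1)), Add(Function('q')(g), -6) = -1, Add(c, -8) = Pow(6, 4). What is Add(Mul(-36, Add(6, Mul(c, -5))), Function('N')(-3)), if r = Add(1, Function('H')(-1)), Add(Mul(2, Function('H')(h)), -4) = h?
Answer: Rational(703505, 3) ≈ 2.3450e+5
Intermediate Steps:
c = 1304 (c = Add(8, Pow(6, 4)) = Add(8, 1296) = 1304)
Function('H')(h) = Add(2, Mul(Rational(1, 2), h))
r = Rational(5, 2) (r = Add(1, Add(2, Mul(Rational(1, 2), -1))) = Add(1, Add(2, Rational(-1, 2))) = Add(1, Rational(3, 2)) = Rational(5, 2) ≈ 2.5000)
Function('q')(g) = 5 (Function('q')(g) = Add(6, -1) = 5)
Function('N')(n) = Add(-2, Mul(Rational(1, 2), Pow(n, -1), Add(5, n))) (Function('N')(n) = Add(-2, Mul(Add(n, 5), Pow(Add(n, n), -1))) = Add(-2, Mul(Add(5, n), Pow(Mul(2, n), -1))) = Add(-2, Mul(Add(5, n), Mul(Rational(1, 2), Pow(n, -1)))) = Add(-2, Mul(Rational(1, 2), Pow(n, -1), Add(5, n))))
Add(Mul(-36, Add(6, Mul(c, -5))), Function('N')(-3)) = Add(Mul(-36, Add(6, Mul(1304, -5))), Mul(Rational(1, 2), Pow(-3, -1), Add(5, Mul(-3, -3)))) = Add(Mul(-36, Add(6, -6520)), Mul(Rational(1, 2), Rational(-1, 3), Add(5, 9))) = Add(Mul(-36, -6514), Mul(Rational(1, 2), Rational(-1, 3), 14)) = Add(234504, Rational(-7, 3)) = Rational(703505, 3)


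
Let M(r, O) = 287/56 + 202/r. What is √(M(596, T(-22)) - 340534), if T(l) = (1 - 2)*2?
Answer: I*√120961184470/596 ≈ 583.55*I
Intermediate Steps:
T(l) = -2 (T(l) = -1*2 = -2)
M(r, O) = 41/8 + 202/r (M(r, O) = 287*(1/56) + 202/r = 41/8 + 202/r)
√(M(596, T(-22)) - 340534) = √((41/8 + 202/596) - 340534) = √((41/8 + 202*(1/596)) - 340534) = √((41/8 + 101/298) - 340534) = √(6513/1192 - 340534) = √(-405910015/1192) = I*√120961184470/596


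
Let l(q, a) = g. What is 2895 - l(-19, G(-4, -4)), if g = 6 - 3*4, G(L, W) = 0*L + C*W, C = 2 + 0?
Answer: 2901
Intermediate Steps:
C = 2
G(L, W) = 2*W (G(L, W) = 0*L + 2*W = 0 + 2*W = 2*W)
g = -6 (g = 6 - 12 = -6)
l(q, a) = -6
2895 - l(-19, G(-4, -4)) = 2895 - 1*(-6) = 2895 + 6 = 2901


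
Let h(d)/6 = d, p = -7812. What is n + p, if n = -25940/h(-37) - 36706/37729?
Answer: -32230752464/4187919 ≈ -7696.1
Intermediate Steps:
h(d) = 6*d
n = 485270764/4187919 (n = -25940/(6*(-37)) - 36706/37729 = -25940/(-222) - 36706*1/37729 = -25940*(-1/222) - 36706/37729 = 12970/111 - 36706/37729 = 485270764/4187919 ≈ 115.87)
n + p = 485270764/4187919 - 7812 = -32230752464/4187919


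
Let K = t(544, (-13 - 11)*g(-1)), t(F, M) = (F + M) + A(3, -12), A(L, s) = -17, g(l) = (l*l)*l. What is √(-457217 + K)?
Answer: I*√456666 ≈ 675.77*I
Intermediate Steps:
g(l) = l³ (g(l) = l²*l = l³)
t(F, M) = -17 + F + M (t(F, M) = (F + M) - 17 = -17 + F + M)
K = 551 (K = -17 + 544 + (-13 - 11)*(-1)³ = -17 + 544 - 24*(-1) = -17 + 544 + 24 = 551)
√(-457217 + K) = √(-457217 + 551) = √(-456666) = I*√456666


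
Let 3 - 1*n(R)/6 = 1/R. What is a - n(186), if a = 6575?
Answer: 203268/31 ≈ 6557.0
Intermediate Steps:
n(R) = 18 - 6/R
a - n(186) = 6575 - (18 - 6/186) = 6575 - (18 - 6*1/186) = 6575 - (18 - 1/31) = 6575 - 1*557/31 = 6575 - 557/31 = 203268/31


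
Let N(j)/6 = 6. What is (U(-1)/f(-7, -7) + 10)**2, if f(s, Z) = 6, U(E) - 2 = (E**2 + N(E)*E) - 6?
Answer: 49/4 ≈ 12.250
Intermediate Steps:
N(j) = 36 (N(j) = 6*6 = 36)
U(E) = -4 + E**2 + 36*E (U(E) = 2 + ((E**2 + 36*E) - 6) = 2 + (-6 + E**2 + 36*E) = -4 + E**2 + 36*E)
(U(-1)/f(-7, -7) + 10)**2 = ((-4 + (-1)**2 + 36*(-1))/6 + 10)**2 = ((-4 + 1 - 36)*(1/6) + 10)**2 = (-39*1/6 + 10)**2 = (-13/2 + 10)**2 = (7/2)**2 = 49/4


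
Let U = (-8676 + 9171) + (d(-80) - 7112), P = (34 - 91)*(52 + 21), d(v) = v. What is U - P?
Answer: -2536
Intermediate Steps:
P = -4161 (P = -57*73 = -4161)
U = -6697 (U = (-8676 + 9171) + (-80 - 7112) = 495 - 7192 = -6697)
U - P = -6697 - 1*(-4161) = -6697 + 4161 = -2536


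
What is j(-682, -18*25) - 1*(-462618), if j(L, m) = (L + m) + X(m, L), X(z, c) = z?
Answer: 461036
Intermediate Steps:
j(L, m) = L + 2*m (j(L, m) = (L + m) + m = L + 2*m)
j(-682, -18*25) - 1*(-462618) = (-682 + 2*(-18*25)) - 1*(-462618) = (-682 + 2*(-450)) + 462618 = (-682 - 900) + 462618 = -1582 + 462618 = 461036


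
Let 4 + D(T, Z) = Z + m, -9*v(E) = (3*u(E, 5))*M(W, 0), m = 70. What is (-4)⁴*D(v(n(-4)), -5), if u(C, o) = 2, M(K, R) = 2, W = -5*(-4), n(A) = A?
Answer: 15616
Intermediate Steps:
W = 20
v(E) = -4/3 (v(E) = -3*2*2/9 = -2*2/3 = -⅑*12 = -4/3)
D(T, Z) = 66 + Z (D(T, Z) = -4 + (Z + 70) = -4 + (70 + Z) = 66 + Z)
(-4)⁴*D(v(n(-4)), -5) = (-4)⁴*(66 - 5) = 256*61 = 15616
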